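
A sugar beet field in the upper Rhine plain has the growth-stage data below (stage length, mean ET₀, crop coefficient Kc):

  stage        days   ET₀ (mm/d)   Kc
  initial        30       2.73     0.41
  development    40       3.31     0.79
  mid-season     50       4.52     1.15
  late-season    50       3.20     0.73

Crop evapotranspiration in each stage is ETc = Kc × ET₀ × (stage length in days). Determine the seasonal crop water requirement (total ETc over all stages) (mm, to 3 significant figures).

515 mm

initial: 0.41 × 2.73 × 30 = 33.58 mm
development: 0.79 × 3.31 × 40 = 104.60 mm
mid-season: 1.15 × 4.52 × 50 = 259.90 mm
late-season: 0.73 × 3.20 × 50 = 116.80 mm
Seasonal total = 514.88 mm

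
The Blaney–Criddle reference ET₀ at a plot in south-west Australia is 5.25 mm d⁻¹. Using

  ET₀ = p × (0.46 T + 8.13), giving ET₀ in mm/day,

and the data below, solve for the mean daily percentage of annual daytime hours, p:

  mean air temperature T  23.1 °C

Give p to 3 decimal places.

0.280

p = ET₀ / (0.46 T + 8.13) = 5.25 / (0.46 × 23.1 + 8.13) = 5.25 / 18.756 = 0.2799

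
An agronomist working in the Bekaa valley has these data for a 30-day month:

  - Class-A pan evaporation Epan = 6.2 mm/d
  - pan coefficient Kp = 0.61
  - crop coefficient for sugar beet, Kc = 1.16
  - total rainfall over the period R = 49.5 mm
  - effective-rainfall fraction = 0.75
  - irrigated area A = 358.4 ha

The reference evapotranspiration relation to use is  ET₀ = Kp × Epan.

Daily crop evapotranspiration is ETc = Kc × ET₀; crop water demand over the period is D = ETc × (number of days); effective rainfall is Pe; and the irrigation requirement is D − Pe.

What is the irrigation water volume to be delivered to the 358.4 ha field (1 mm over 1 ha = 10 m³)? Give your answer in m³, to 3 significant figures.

339000 m³

ET₀ = 0.61 × 6.2 = 3.7820 mm/d
ETc = Kc × ET₀ = 1.16 × 3.7820 = 4.3871 mm/d
Crop demand D = ETc × 30 d = 4.3871 × 30 = 131.613 mm
Pe = 0.75 × 49.5 = 37.125 mm
D − Pe = 131.613 − 37.125 = 94.488 mm
Volume = 94.488 mm × 358.4 ha × 10 = 338645.0 m³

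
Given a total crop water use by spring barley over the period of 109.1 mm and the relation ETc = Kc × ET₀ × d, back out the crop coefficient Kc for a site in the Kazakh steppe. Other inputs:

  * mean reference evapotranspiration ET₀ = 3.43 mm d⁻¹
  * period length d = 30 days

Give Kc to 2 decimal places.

ETc = Kc × ET₀ × d  ⇒  Kc = ETc / (ET₀ × d)
Kc = 109.1 / (3.43 × 30) = 109.1 / 102.90 = 1.0603

1.06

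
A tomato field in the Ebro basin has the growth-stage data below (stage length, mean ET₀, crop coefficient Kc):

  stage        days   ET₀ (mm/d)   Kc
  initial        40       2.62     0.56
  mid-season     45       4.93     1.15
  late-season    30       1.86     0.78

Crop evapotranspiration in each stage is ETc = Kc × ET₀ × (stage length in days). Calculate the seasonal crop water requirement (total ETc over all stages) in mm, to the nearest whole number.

357 mm

initial: 0.56 × 2.62 × 40 = 58.69 mm
mid-season: 1.15 × 4.93 × 45 = 255.13 mm
late-season: 0.78 × 1.86 × 30 = 43.52 mm
Seasonal total = 357.34 mm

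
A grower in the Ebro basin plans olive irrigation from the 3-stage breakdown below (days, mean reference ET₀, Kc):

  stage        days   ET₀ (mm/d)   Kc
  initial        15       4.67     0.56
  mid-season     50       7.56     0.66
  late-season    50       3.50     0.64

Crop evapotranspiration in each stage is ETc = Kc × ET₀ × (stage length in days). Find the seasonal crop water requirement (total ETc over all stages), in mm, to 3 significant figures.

401 mm

initial: 0.56 × 4.67 × 15 = 39.23 mm
mid-season: 0.66 × 7.56 × 50 = 249.48 mm
late-season: 0.64 × 3.50 × 50 = 112.00 mm
Seasonal total = 400.71 mm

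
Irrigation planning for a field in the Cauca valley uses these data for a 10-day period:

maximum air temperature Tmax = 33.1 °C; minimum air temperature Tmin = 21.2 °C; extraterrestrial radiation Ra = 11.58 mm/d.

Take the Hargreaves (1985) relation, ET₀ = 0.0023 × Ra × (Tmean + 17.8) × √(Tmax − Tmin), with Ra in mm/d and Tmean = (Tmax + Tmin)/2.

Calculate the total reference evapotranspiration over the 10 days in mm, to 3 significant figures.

Tmean = (33.1 + 21.2)/2 = 27.15 °C
ET₀ = 0.0023 × 11.58 × (27.15 + 17.8) × √11.9 = 0.0023 × 11.58 × 44.95 × 3.4496 = 4.1299 mm/d
Over 10 days: 4.1299 × 10 = 41.299 mm

41.3 mm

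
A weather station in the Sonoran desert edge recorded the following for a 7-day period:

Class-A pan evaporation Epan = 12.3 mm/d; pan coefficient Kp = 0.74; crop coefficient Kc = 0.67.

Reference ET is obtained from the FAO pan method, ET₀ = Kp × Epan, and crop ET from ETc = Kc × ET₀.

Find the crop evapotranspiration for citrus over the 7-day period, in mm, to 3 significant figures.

ET₀ = 0.74 × 12.3 = 9.1020 mm/d
ETc = Kc × ET₀ = 0.67 × 9.1020 = 6.0983 mm/d
Over 7 days: 6.0983 × 7 = 42.688 mm

42.7 mm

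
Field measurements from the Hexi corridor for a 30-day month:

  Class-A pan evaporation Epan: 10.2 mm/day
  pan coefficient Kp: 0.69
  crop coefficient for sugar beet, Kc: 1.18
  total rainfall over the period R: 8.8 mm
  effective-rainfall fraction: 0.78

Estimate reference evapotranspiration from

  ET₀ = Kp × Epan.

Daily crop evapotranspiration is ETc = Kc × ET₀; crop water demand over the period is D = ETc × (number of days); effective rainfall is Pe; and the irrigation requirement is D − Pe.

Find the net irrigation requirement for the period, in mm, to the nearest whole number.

ET₀ = 0.69 × 10.2 = 7.0380 mm/d
ETc = Kc × ET₀ = 1.18 × 7.0380 = 8.3048 mm/d
Crop demand D = ETc × 30 d = 8.3048 × 30 = 249.144 mm
Pe = 0.78 × 8.8 = 6.864 mm
D − Pe = 249.144 − 6.864 = 242.280 mm

242 mm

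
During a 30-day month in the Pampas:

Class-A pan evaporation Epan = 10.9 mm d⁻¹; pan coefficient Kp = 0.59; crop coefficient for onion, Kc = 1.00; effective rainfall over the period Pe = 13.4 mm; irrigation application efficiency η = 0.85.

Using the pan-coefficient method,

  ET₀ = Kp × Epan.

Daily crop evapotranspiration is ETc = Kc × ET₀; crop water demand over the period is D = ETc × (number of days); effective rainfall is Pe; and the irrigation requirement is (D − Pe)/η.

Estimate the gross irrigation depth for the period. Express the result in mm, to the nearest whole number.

ET₀ = 0.59 × 10.9 = 6.4310 mm/d
ETc = Kc × ET₀ = 1.00 × 6.4310 = 6.4310 mm/d
Crop demand D = ETc × 30 d = 6.4310 × 30 = 192.930 mm
D − Pe = 192.930 − 13.4 = 179.530 mm
Gross irrigation = 179.530 / 0.85 = 211.212 mm

211 mm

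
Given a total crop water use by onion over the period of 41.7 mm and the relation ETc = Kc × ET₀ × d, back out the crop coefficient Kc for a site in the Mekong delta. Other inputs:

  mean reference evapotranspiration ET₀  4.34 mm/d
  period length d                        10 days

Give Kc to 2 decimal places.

ETc = Kc × ET₀ × d  ⇒  Kc = ETc / (ET₀ × d)
Kc = 41.7 / (4.34 × 10) = 41.7 / 43.40 = 0.9608

0.96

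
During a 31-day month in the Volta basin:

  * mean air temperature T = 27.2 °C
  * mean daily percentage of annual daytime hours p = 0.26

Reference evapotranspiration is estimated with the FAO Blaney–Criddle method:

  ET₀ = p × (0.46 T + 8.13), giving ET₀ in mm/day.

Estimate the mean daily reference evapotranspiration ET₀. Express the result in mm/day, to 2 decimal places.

5.37 mm/day

ET₀ = 0.26 × (0.46 × 27.2 + 8.13) = 0.26 × 20.642 = 5.3669 mm/d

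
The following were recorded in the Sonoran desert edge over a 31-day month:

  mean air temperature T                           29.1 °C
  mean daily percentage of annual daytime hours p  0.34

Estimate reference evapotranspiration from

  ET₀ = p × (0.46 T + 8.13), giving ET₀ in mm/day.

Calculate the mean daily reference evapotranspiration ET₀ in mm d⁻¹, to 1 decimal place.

ET₀ = 0.34 × (0.46 × 29.1 + 8.13) = 0.34 × 21.516 = 7.3154 mm/d

7.3 mm d⁻¹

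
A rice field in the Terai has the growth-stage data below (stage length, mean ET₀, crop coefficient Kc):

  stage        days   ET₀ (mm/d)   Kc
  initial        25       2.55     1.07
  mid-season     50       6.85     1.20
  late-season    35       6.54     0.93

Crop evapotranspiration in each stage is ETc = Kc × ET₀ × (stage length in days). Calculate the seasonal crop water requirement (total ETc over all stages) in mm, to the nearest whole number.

692 mm

initial: 1.07 × 2.55 × 25 = 68.21 mm
mid-season: 1.20 × 6.85 × 50 = 411.00 mm
late-season: 0.93 × 6.54 × 35 = 212.88 mm
Seasonal total = 692.09 mm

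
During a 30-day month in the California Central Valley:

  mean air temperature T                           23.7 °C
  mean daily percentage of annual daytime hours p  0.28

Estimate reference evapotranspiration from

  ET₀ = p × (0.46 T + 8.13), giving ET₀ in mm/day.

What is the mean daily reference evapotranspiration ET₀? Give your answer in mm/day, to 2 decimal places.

ET₀ = 0.28 × (0.46 × 23.7 + 8.13) = 0.28 × 19.032 = 5.3290 mm/d

5.33 mm/day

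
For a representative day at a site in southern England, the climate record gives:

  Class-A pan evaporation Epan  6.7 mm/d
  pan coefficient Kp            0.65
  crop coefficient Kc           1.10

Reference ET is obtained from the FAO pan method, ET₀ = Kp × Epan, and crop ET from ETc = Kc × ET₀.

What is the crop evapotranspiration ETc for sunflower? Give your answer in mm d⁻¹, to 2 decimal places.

ET₀ = 0.65 × 6.7 = 4.3550 mm/d
ETc = Kc × ET₀ = 1.10 × 4.3550 = 4.7905 mm/d

4.79 mm d⁻¹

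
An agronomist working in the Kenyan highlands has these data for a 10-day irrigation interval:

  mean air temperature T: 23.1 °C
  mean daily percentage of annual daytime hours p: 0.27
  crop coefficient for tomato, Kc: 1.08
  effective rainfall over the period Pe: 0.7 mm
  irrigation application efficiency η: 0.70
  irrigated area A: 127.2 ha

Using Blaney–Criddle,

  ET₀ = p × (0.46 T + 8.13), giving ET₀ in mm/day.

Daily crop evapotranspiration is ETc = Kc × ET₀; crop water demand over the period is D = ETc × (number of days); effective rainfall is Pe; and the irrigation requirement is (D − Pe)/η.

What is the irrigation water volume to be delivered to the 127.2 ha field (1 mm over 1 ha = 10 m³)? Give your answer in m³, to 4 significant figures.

98110 m³

ET₀ = 0.27 × (0.46 × 23.1 + 8.13) = 0.27 × 18.756 = 5.0641 mm/d
ETc = Kc × ET₀ = 1.08 × 5.0641 = 5.4692 mm/d
Crop demand D = ETc × 10 d = 5.4692 × 10 = 54.692 mm
D − Pe = 54.692 − 0.7 = 53.992 mm
Gross irrigation = 53.992 / 0.70 = 77.131 mm
Volume = 77.131 mm × 127.2 ha × 10 = 98110.6 m³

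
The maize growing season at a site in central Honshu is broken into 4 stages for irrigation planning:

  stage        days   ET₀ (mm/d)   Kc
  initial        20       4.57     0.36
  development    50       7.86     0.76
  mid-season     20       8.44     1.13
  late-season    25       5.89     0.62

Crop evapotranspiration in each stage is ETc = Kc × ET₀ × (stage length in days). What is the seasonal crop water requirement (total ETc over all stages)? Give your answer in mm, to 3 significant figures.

initial: 0.36 × 4.57 × 20 = 32.90 mm
development: 0.76 × 7.86 × 50 = 298.68 mm
mid-season: 1.13 × 8.44 × 20 = 190.74 mm
late-season: 0.62 × 5.89 × 25 = 91.30 mm
Seasonal total = 613.62 mm

614 mm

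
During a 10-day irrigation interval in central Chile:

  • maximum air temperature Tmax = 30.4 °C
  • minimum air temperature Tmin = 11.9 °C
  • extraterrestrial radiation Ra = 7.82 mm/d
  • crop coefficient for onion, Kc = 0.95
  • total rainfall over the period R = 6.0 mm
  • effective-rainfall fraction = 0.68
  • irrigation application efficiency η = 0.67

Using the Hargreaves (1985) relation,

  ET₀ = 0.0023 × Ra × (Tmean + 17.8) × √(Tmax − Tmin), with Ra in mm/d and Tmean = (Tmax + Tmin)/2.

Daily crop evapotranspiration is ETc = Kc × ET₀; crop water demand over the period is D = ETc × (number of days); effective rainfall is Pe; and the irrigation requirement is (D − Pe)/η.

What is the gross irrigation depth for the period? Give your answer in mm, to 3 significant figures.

36.6 mm

Tmean = (30.4 + 11.9)/2 = 21.15 °C
ET₀ = 0.0023 × 7.82 × (21.15 + 17.8) × √18.5 = 0.0023 × 7.82 × 38.95 × 4.3012 = 3.0132 mm/d
ETc = Kc × ET₀ = 0.95 × 3.0132 = 2.8625 mm/d
Crop demand D = ETc × 10 d = 2.8625 × 10 = 28.625 mm
Pe = 0.68 × 6.0 = 4.080 mm
D − Pe = 28.625 − 4.080 = 24.545 mm
Gross irrigation = 24.545 / 0.67 = 36.634 mm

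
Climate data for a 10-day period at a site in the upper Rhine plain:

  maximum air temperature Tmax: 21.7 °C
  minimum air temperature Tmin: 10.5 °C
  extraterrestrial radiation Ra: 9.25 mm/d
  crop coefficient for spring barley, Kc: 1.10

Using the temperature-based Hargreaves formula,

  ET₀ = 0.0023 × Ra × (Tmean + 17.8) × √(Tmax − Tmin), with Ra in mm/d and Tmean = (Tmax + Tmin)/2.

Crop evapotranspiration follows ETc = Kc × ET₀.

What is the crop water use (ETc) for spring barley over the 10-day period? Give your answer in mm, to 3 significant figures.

Tmean = (21.7 + 10.5)/2 = 16.10 °C
ET₀ = 0.0023 × 9.25 × (16.10 + 17.8) × √11.2 = 0.0023 × 9.25 × 33.90 × 3.3466 = 2.4136 mm/d
ETc = Kc × ET₀ = 1.10 × 2.4136 = 2.6550 mm/d
Over 10 days: 2.6550 × 10 = 26.550 mm

26.6 mm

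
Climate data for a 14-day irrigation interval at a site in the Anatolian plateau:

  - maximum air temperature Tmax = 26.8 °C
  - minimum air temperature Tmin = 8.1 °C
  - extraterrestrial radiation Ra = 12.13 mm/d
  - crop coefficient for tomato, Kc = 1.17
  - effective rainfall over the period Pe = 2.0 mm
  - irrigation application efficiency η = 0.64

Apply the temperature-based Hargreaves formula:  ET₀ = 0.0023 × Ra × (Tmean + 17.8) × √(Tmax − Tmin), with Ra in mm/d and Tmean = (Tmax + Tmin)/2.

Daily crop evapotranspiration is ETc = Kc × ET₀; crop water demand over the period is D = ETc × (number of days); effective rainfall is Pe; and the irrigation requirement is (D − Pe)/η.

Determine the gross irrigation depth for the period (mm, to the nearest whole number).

106 mm

Tmean = (26.8 + 8.1)/2 = 17.45 °C
ET₀ = 0.0023 × 12.13 × (17.45 + 17.8) × √18.7 = 0.0023 × 12.13 × 35.25 × 4.3243 = 4.2527 mm/d
ETc = Kc × ET₀ = 1.17 × 4.2527 = 4.9757 mm/d
Crop demand D = ETc × 14 d = 4.9757 × 14 = 69.660 mm
D − Pe = 69.660 − 2.0 = 67.660 mm
Gross irrigation = 67.660 / 0.64 = 105.719 mm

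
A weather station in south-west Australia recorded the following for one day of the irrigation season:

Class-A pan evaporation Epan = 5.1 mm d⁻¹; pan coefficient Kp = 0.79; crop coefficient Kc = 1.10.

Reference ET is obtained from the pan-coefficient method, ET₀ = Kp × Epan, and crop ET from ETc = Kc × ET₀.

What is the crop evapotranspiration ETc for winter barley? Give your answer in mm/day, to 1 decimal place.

4.4 mm/day

ET₀ = 0.79 × 5.1 = 4.0290 mm/d
ETc = Kc × ET₀ = 1.10 × 4.0290 = 4.4319 mm/d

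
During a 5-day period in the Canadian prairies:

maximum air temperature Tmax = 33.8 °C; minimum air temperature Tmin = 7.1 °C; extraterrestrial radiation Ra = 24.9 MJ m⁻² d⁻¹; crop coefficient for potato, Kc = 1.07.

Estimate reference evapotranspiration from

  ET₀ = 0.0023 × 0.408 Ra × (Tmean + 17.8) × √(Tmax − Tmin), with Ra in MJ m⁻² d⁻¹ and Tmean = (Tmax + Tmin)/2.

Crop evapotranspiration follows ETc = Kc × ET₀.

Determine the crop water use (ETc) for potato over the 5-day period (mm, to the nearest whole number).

Tmean = (33.8 + 7.1)/2 = 20.45 °C
0.408 Ra = 0.408 × 24.9 = 10.1592 mm/d equivalent
ET₀ = 0.0023 × 10.1592 × (20.45 + 17.8) × √26.7 = 0.0023 × 10.1592 × 38.25 × 5.1672 = 4.6182 mm/d
ETc = Kc × ET₀ = 1.07 × 4.6182 = 4.9415 mm/d
Over 5 days: 4.9415 × 5 = 24.708 mm

25 mm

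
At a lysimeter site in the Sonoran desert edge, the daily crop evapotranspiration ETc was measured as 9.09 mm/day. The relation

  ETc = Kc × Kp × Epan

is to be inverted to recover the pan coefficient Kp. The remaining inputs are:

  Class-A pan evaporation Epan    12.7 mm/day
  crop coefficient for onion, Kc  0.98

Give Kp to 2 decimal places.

ETc = Kc × Kp × Epan  ⇒  Kp = ETc / (Kc × Epan)
Kp = 9.09 / (0.98 × 12.7) = 9.09 / 12.446 = 0.7304

0.73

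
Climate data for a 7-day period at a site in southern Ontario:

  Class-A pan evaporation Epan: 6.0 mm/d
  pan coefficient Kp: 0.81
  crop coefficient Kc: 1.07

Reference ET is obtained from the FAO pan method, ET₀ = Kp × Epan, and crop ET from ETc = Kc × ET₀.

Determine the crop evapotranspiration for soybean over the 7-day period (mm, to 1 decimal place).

ET₀ = 0.81 × 6.0 = 4.8600 mm/d
ETc = Kc × ET₀ = 1.07 × 4.8600 = 5.2002 mm/d
Over 7 days: 5.2002 × 7 = 36.401 mm

36.4 mm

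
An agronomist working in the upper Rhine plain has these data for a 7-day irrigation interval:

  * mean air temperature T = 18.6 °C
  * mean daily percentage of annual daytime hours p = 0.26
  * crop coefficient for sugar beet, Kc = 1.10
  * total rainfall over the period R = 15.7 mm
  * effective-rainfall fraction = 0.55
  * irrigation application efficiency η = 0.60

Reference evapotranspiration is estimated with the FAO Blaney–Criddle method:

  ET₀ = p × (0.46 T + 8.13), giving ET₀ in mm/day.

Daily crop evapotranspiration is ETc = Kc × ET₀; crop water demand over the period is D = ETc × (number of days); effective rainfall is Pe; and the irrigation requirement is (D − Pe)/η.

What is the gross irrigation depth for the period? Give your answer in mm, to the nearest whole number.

41 mm

ET₀ = 0.26 × (0.46 × 18.6 + 8.13) = 0.26 × 16.686 = 4.3384 mm/d
ETc = Kc × ET₀ = 1.10 × 4.3384 = 4.7722 mm/d
Crop demand D = ETc × 7 d = 4.7722 × 7 = 33.405 mm
Pe = 0.55 × 15.7 = 8.635 mm
D − Pe = 33.405 − 8.635 = 24.770 mm
Gross irrigation = 24.770 / 0.60 = 41.283 mm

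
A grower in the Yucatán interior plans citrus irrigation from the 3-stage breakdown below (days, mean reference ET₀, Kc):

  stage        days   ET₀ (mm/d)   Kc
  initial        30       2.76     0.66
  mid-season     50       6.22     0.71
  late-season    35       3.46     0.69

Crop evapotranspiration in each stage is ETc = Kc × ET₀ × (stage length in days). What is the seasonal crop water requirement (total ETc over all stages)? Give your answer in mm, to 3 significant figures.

initial: 0.66 × 2.76 × 30 = 54.65 mm
mid-season: 0.71 × 6.22 × 50 = 220.81 mm
late-season: 0.69 × 3.46 × 35 = 83.56 mm
Seasonal total = 359.02 mm

359 mm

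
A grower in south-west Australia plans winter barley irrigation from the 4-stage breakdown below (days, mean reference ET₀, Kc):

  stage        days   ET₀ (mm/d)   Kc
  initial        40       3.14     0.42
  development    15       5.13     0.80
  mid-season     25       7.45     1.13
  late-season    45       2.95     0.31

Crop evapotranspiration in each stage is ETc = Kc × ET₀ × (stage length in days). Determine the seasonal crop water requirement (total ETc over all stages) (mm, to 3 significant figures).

366 mm

initial: 0.42 × 3.14 × 40 = 52.75 mm
development: 0.80 × 5.13 × 15 = 61.56 mm
mid-season: 1.13 × 7.45 × 25 = 210.46 mm
late-season: 0.31 × 2.95 × 45 = 41.15 mm
Seasonal total = 365.92 mm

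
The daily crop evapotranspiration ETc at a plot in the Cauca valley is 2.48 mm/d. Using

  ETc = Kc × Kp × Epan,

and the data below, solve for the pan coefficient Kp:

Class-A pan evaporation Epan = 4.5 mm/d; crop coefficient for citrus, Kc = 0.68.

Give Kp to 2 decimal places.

0.81

ETc = Kc × Kp × Epan  ⇒  Kp = ETc / (Kc × Epan)
Kp = 2.48 / (0.68 × 4.5) = 2.48 / 3.060 = 0.8105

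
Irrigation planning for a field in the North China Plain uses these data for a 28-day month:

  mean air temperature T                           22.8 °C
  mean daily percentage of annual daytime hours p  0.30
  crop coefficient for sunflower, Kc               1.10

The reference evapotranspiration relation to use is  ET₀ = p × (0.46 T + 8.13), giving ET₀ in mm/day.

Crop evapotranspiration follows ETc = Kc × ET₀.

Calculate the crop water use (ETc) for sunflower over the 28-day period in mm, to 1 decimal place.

ET₀ = 0.30 × (0.46 × 22.8 + 8.13) = 0.30 × 18.618 = 5.5854 mm/d
ETc = Kc × ET₀ = 1.10 × 5.5854 = 6.1439 mm/d
Over 28 days: 6.1439 × 28 = 172.029 mm

172.0 mm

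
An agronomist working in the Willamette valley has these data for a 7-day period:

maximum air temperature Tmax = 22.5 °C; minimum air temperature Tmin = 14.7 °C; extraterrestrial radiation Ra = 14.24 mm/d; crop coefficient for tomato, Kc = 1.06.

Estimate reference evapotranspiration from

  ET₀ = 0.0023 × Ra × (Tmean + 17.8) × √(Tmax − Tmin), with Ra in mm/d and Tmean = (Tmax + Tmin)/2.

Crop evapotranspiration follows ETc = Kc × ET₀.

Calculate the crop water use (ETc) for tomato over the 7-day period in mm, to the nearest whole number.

Tmean = (22.5 + 14.7)/2 = 18.60 °C
ET₀ = 0.0023 × 14.24 × (18.60 + 17.8) × √7.8 = 0.0023 × 14.24 × 36.40 × 2.7928 = 3.3295 mm/d
ETc = Kc × ET₀ = 1.06 × 3.3295 = 3.5293 mm/d
Over 7 days: 3.5293 × 7 = 24.705 mm

25 mm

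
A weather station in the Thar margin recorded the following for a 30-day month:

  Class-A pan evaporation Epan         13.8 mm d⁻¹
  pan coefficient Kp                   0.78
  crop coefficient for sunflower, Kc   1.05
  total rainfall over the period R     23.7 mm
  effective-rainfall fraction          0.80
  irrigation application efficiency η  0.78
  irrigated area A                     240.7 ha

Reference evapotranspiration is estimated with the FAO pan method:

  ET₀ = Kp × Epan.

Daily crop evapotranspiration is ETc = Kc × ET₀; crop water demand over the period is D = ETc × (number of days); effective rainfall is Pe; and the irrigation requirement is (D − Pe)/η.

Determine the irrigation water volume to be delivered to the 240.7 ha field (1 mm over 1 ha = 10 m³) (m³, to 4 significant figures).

ET₀ = 0.78 × 13.8 = 10.7640 mm/d
ETc = Kc × ET₀ = 1.05 × 10.7640 = 11.3022 mm/d
Crop demand D = ETc × 30 d = 11.3022 × 30 = 339.066 mm
Pe = 0.80 × 23.7 = 18.960 mm
D − Pe = 339.066 − 18.960 = 320.106 mm
Gross irrigation = 320.106 / 0.78 = 410.392 mm
Volume = 410.392 mm × 240.7 ha × 10 = 987813.5 m³

987800 m³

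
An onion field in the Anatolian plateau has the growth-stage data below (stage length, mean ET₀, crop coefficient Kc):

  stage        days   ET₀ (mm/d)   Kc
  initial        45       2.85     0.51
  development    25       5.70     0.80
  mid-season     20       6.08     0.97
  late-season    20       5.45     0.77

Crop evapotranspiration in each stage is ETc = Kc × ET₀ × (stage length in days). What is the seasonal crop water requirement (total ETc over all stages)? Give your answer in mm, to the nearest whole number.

381 mm

initial: 0.51 × 2.85 × 45 = 65.41 mm
development: 0.80 × 5.70 × 25 = 114.00 mm
mid-season: 0.97 × 6.08 × 20 = 117.95 mm
late-season: 0.77 × 5.45 × 20 = 83.93 mm
Seasonal total = 381.29 mm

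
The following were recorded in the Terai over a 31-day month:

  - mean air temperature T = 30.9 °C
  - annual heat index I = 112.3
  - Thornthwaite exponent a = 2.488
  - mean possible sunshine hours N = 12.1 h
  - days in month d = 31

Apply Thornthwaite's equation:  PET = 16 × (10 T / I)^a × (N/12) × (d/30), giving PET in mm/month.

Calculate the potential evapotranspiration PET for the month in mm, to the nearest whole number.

10T/I = 10 × 30.9 / 112.3 = 2.7516
(10T/I)^a = 2.7516^2.488 = 12.4076
Uncorrected PET = 16 × 12.4076 = 198.522 mm
Correction = (N/12)(d/30) = (12.1/12)(31/30) = 1.0419
PET = 198.522 × 1.0419 = 206.840 mm/month

207 mm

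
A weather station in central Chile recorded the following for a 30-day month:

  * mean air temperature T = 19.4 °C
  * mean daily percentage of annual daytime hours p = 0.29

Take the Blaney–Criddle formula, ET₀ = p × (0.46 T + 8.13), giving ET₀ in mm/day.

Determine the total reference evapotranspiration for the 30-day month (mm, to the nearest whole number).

ET₀ = 0.29 × (0.46 × 19.4 + 8.13) = 0.29 × 17.054 = 4.9457 mm/d
Monthly total = 4.9457 × 30 = 148.371 mm

148 mm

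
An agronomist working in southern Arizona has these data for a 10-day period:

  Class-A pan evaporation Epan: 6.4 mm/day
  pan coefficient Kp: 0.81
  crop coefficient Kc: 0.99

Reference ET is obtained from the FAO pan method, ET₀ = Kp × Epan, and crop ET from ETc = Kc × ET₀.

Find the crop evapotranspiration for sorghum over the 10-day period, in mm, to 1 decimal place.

ET₀ = 0.81 × 6.4 = 5.1840 mm/d
ETc = Kc × ET₀ = 0.99 × 5.1840 = 5.1322 mm/d
Over 10 days: 5.1322 × 10 = 51.322 mm

51.3 mm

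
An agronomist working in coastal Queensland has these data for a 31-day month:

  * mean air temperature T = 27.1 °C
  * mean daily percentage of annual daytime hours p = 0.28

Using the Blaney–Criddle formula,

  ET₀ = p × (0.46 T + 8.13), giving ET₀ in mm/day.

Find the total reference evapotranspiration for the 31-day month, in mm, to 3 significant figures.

179 mm

ET₀ = 0.28 × (0.46 × 27.1 + 8.13) = 0.28 × 20.596 = 5.7669 mm/d
Monthly total = 5.7669 × 31 = 178.774 mm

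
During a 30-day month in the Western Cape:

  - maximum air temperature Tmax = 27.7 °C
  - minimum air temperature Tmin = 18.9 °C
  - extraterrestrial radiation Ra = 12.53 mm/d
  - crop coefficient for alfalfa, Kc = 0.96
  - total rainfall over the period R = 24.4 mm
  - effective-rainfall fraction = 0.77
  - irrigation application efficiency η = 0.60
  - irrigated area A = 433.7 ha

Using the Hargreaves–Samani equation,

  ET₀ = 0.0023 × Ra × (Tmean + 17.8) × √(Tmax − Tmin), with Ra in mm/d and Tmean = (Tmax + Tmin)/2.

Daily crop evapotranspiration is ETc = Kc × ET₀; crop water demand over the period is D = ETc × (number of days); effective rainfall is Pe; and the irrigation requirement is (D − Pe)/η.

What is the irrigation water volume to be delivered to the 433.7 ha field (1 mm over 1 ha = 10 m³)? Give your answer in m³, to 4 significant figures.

595700 m³

Tmean = (27.7 + 18.9)/2 = 23.30 °C
ET₀ = 0.0023 × 12.53 × (23.30 + 17.8) × √8.8 = 0.0023 × 12.53 × 41.10 × 2.9665 = 3.5137 mm/d
ETc = Kc × ET₀ = 0.96 × 3.5137 = 3.3732 mm/d
Crop demand D = ETc × 30 d = 3.3732 × 30 = 101.196 mm
Pe = 0.77 × 24.4 = 18.788 mm
D − Pe = 101.196 − 18.788 = 82.408 mm
Gross irrigation = 82.408 / 0.60 = 137.347 mm
Volume = 137.347 mm × 433.7 ha × 10 = 595673.9 m³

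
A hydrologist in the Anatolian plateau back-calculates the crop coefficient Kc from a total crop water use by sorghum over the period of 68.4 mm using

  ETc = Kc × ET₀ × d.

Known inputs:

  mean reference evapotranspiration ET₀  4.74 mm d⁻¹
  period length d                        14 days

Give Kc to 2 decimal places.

ETc = Kc × ET₀ × d  ⇒  Kc = ETc / (ET₀ × d)
Kc = 68.4 / (4.74 × 14) = 68.4 / 66.36 = 1.0307

1.03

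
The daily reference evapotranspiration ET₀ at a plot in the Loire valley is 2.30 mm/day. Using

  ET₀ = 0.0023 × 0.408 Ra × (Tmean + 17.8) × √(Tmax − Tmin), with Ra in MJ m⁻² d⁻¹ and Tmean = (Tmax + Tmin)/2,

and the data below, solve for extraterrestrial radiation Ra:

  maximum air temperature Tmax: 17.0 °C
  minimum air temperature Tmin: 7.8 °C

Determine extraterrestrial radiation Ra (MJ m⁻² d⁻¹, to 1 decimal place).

Tmean = (17.0+7.8)/2 = 12.40 °C; ΔT = 9.2
Ra = ET₀ / [0.0023 × 0.408 × (Tmean+17.8) × √ΔT]
   = 2.30 / (0.0023 × 0.408 × 30.20 × 3.0332) = 26.757 MJ m⁻² d⁻¹

26.8 MJ m⁻² d⁻¹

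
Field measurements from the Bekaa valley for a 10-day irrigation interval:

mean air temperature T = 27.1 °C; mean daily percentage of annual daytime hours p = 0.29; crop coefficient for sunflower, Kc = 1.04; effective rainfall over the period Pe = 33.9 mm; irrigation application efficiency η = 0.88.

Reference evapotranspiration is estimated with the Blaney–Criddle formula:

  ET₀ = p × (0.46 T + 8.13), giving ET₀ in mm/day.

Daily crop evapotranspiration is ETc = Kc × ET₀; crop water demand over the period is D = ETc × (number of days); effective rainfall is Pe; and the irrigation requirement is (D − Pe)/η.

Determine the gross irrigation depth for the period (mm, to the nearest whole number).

32 mm

ET₀ = 0.29 × (0.46 × 27.1 + 8.13) = 0.29 × 20.596 = 5.9728 mm/d
ETc = Kc × ET₀ = 1.04 × 5.9728 = 6.2117 mm/d
Crop demand D = ETc × 10 d = 6.2117 × 10 = 62.117 mm
D − Pe = 62.117 − 33.9 = 28.217 mm
Gross irrigation = 28.217 / 0.88 = 32.065 mm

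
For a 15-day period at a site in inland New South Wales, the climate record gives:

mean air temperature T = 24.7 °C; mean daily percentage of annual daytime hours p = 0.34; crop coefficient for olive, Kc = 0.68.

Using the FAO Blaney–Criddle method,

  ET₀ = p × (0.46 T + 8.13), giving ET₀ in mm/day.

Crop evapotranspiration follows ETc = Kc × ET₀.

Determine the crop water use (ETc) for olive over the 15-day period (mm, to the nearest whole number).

ET₀ = 0.34 × (0.46 × 24.7 + 8.13) = 0.34 × 19.492 = 6.6273 mm/d
ETc = Kc × ET₀ = 0.68 × 6.6273 = 4.5066 mm/d
Over 15 days: 4.5066 × 15 = 67.599 mm

68 mm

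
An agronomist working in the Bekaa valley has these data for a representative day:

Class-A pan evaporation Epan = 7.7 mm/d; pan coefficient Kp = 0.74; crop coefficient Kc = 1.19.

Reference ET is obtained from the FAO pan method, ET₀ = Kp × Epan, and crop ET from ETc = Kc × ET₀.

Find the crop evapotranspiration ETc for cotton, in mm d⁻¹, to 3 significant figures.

ET₀ = 0.74 × 7.7 = 5.6980 mm/d
ETc = Kc × ET₀ = 1.19 × 5.6980 = 6.7806 mm/d

6.78 mm d⁻¹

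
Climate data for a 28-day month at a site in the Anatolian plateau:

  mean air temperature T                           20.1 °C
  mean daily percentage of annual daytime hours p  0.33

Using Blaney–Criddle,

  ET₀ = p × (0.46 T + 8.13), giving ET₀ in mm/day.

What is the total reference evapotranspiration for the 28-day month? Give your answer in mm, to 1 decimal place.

160.6 mm

ET₀ = 0.33 × (0.46 × 20.1 + 8.13) = 0.33 × 17.376 = 5.7341 mm/d
Monthly total = 5.7341 × 28 = 160.555 mm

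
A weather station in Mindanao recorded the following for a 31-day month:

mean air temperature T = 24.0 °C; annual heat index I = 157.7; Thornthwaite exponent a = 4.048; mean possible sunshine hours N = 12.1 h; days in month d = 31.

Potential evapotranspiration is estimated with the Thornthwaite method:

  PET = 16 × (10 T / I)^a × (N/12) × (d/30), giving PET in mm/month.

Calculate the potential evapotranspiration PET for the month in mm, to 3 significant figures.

10T/I = 10 × 24.0 / 157.7 = 1.5219
(10T/I)^a = 1.5219^4.048 = 5.4739
Uncorrected PET = 16 × 5.4739 = 87.582 mm
Correction = (N/12)(d/30) = (12.1/12)(31/30) = 1.0419
PET = 87.582 × 1.0419 = 91.252 mm/month

91.3 mm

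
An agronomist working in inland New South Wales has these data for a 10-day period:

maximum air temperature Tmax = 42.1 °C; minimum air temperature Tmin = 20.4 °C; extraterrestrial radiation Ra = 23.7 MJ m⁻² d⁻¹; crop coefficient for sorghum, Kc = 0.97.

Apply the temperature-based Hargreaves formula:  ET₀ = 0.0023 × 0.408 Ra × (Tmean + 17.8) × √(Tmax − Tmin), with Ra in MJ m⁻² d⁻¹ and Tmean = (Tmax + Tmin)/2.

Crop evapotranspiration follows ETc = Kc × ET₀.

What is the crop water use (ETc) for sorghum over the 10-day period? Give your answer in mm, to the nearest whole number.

Tmean = (42.1 + 20.4)/2 = 31.25 °C
0.408 Ra = 0.408 × 23.7 = 9.6696 mm/d equivalent
ET₀ = 0.0023 × 9.6696 × (31.25 + 17.8) × √21.7 = 0.0023 × 9.6696 × 49.05 × 4.6583 = 5.0816 mm/d
ETc = Kc × ET₀ = 0.97 × 5.0816 = 4.9292 mm/d
Over 10 days: 4.9292 × 10 = 49.292 mm

49 mm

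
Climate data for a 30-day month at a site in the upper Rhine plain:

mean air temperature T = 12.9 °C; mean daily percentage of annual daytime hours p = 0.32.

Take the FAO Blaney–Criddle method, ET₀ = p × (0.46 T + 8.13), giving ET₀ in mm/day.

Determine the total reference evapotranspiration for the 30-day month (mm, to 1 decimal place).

135.0 mm

ET₀ = 0.32 × (0.46 × 12.9 + 8.13) = 0.32 × 14.064 = 4.5005 mm/d
Monthly total = 4.5005 × 30 = 135.015 mm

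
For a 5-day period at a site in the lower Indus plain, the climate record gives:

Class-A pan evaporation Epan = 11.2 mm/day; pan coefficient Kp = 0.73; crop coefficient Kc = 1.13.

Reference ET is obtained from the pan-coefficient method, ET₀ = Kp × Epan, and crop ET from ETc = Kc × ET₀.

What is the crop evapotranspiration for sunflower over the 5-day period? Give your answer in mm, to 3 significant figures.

ET₀ = 0.73 × 11.2 = 8.1760 mm/d
ETc = Kc × ET₀ = 1.13 × 8.1760 = 9.2389 mm/d
Over 5 days: 9.2389 × 5 = 46.195 mm

46.2 mm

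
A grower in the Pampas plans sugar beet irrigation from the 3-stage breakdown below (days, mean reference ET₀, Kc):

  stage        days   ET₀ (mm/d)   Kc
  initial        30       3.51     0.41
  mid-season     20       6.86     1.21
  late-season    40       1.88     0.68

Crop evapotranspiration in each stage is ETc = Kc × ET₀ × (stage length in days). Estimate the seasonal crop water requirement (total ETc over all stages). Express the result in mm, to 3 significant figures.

initial: 0.41 × 3.51 × 30 = 43.17 mm
mid-season: 1.21 × 6.86 × 20 = 166.01 mm
late-season: 0.68 × 1.88 × 40 = 51.14 mm
Seasonal total = 260.32 mm

260 mm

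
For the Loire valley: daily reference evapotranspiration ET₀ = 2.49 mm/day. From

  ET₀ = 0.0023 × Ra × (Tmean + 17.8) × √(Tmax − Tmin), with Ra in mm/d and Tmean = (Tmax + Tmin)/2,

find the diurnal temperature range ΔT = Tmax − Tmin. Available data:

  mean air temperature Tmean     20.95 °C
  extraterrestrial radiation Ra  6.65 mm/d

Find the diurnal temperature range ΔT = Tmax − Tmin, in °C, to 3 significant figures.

17.7 °C

√ΔT = ET₀ / [0.0023 × Ra × (Tmean+17.8)] = 2.49 / (0.0023 × 6.65 × 38.75) = 4.2012
ΔT = 4.2012² = 17.650 °C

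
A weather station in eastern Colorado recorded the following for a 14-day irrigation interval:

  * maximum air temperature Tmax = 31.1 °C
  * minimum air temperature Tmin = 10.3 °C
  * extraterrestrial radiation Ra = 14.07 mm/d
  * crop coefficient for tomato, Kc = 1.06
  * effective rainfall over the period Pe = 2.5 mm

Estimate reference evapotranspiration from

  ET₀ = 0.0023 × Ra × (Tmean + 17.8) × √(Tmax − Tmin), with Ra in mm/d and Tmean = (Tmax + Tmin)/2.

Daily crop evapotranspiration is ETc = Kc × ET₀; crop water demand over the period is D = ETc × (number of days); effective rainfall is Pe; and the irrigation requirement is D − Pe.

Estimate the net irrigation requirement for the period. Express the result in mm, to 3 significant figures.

81.8 mm

Tmean = (31.1 + 10.3)/2 = 20.70 °C
ET₀ = 0.0023 × 14.07 × (20.70 + 17.8) × √20.8 = 0.0023 × 14.07 × 38.50 × 4.5607 = 5.6822 mm/d
ETc = Kc × ET₀ = 1.06 × 5.6822 = 6.0231 mm/d
Crop demand D = ETc × 14 d = 6.0231 × 14 = 84.323 mm
D − Pe = 84.323 − 2.5 = 81.823 mm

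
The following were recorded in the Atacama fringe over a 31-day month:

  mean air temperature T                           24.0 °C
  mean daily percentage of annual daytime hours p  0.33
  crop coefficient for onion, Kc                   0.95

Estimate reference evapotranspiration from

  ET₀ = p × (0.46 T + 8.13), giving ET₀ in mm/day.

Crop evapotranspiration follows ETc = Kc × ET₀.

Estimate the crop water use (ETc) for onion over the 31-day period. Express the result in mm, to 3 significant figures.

ET₀ = 0.33 × (0.46 × 24.0 + 8.13) = 0.33 × 19.170 = 6.3261 mm/d
ETc = Kc × ET₀ = 0.95 × 6.3261 = 6.0098 mm/d
Over 31 days: 6.0098 × 31 = 186.304 mm

186 mm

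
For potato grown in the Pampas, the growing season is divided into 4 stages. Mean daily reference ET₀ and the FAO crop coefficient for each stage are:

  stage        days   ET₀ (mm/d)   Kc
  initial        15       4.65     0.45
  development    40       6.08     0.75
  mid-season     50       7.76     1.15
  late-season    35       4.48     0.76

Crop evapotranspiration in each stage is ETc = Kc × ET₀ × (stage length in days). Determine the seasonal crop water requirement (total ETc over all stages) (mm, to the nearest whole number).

initial: 0.45 × 4.65 × 15 = 31.39 mm
development: 0.75 × 6.08 × 40 = 182.40 mm
mid-season: 1.15 × 7.76 × 50 = 446.20 mm
late-season: 0.76 × 4.48 × 35 = 119.17 mm
Seasonal total = 779.16 mm

779 mm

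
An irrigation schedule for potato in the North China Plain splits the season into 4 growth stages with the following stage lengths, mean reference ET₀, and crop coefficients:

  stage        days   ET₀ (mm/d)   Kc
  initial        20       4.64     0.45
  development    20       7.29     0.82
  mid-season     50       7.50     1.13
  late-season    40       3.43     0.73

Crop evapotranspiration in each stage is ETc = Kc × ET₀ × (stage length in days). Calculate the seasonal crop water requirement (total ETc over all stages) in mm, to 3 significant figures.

685 mm

initial: 0.45 × 4.64 × 20 = 41.76 mm
development: 0.82 × 7.29 × 20 = 119.56 mm
mid-season: 1.13 × 7.50 × 50 = 423.75 mm
late-season: 0.73 × 3.43 × 40 = 100.16 mm
Seasonal total = 685.23 mm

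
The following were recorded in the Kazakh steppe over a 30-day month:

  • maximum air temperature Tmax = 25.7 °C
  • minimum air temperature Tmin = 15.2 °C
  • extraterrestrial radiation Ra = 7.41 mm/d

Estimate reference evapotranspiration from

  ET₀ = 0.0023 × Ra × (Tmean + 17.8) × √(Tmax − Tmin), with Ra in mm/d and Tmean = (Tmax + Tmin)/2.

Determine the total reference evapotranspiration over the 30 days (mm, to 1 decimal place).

Tmean = (25.7 + 15.2)/2 = 20.45 °C
ET₀ = 0.0023 × 7.41 × (20.45 + 17.8) × √10.5 = 0.0023 × 7.41 × 38.25 × 3.2404 = 2.1124 mm/d
Over 30 days: 2.1124 × 30 = 63.372 mm

63.4 mm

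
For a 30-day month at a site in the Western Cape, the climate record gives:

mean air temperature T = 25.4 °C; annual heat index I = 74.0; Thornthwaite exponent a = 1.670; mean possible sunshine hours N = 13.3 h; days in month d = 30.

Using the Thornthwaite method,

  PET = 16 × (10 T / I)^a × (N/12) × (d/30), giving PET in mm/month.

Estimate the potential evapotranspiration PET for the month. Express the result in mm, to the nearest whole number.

10T/I = 10 × 25.4 / 74.0 = 3.4324
(10T/I)^a = 3.4324^1.670 = 7.8424
Uncorrected PET = 16 × 7.8424 = 125.478 mm
Correction = (N/12)(d/30) = (13.3/12)(30/30) = 1.1083
PET = 125.478 × 1.1083 = 139.067 mm/month

139 mm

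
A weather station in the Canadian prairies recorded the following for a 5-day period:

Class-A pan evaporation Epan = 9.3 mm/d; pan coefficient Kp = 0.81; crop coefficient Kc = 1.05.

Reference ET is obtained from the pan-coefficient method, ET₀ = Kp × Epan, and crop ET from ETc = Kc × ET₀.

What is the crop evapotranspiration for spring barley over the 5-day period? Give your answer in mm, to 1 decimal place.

ET₀ = 0.81 × 9.3 = 7.5330 mm/d
ETc = Kc × ET₀ = 1.05 × 7.5330 = 7.9097 mm/d
Over 5 days: 7.9097 × 5 = 39.549 mm

39.5 mm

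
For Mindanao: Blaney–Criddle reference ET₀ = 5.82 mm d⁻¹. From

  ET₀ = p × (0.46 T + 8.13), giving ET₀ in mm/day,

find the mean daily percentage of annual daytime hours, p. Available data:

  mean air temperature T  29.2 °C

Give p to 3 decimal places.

p = ET₀ / (0.46 T + 8.13) = 5.82 / (0.46 × 29.2 + 8.13) = 5.82 / 21.562 = 0.2699

0.270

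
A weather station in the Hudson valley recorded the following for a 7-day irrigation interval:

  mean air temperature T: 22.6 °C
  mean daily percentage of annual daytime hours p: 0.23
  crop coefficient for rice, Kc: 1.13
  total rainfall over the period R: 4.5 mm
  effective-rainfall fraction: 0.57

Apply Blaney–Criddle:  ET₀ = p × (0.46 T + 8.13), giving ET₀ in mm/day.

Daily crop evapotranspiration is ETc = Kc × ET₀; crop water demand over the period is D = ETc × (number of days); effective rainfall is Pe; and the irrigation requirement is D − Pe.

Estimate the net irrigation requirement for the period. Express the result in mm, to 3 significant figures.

31.1 mm

ET₀ = 0.23 × (0.46 × 22.6 + 8.13) = 0.23 × 18.526 = 4.2610 mm/d
ETc = Kc × ET₀ = 1.13 × 4.2610 = 4.8149 mm/d
Crop demand D = ETc × 7 d = 4.8149 × 7 = 33.704 mm
Pe = 0.57 × 4.5 = 2.565 mm
D − Pe = 33.704 − 2.565 = 31.139 mm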